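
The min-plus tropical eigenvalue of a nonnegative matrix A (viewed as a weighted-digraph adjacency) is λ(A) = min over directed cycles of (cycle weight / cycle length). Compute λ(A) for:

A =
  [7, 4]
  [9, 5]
λ(A) = 5

Enumerate directed cycles and compute their means (weight / length). Sample:
  cycle 0 → 0: weight = 7, length = 1, mean = 7/1 ≈ 7.000
  cycle 1 → 1: weight = 5, length = 1, mean = 5/1 ≈ 5.000
  cycle 0 → 1 → 0: weight = 13, length = 2, mean = 13/2 ≈ 6.500
  cycle 1 → 0 → 1: weight = 13, length = 2, mean = 13/2 ≈ 6.500
Minimum mean = 5.000, attained e.g. along the cycle 1 → 1 with weight 5 and length 1. So λ(A) = 5/1 = 5.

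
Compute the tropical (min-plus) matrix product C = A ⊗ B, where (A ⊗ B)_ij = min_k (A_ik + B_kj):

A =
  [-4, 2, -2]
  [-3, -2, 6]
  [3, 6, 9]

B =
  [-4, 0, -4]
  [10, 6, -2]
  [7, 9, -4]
A ⊗ B =
  [-8, -4, -8]
  [-7, -3, -7]
  [-1, 3, -1]

Apply the min-plus product entry-by-entry:
  C[0][0] = min over k of (A[0][0] + B[0][0] = -4 + -4 = -8, A[0][1] + B[1][0] = 2 + 10 = 12, A[0][2] + B[2][0] = -2 + 7 = 5) = -8 (attained at k = 0)
  C[0][1] = min over k of (A[0][0] + B[0][1] = -4 + 0 = -4, A[0][1] + B[1][1] = 2 + 6 = 8, A[0][2] + B[2][1] = -2 + 9 = 7) = -4 (attained at k = 0)
  C[0][2] = min over k of (A[0][0] + B[0][2] = -4 + -4 = -8, A[0][1] + B[1][2] = 2 + -2 = 0, A[0][2] + B[2][2] = -2 + -4 = -6) = -8 (attained at k = 0)
  C[1][0] = min over k of (A[1][0] + B[0][0] = -3 + -4 = -7, A[1][1] + B[1][0] = -2 + 10 = 8, A[1][2] + B[2][0] = 6 + 7 = 13) = -7 (attained at k = 0)
  C[1][1] = min over k of (A[1][0] + B[0][1] = -3 + 0 = -3, A[1][1] + B[1][1] = -2 + 6 = 4, A[1][2] + B[2][1] = 6 + 9 = 15) = -3 (attained at k = 0)
  C[1][2] = min over k of (A[1][0] + B[0][2] = -3 + -4 = -7, A[1][1] + B[1][2] = -2 + -2 = -4, A[1][2] + B[2][2] = 6 + -4 = 2) = -7 (attained at k = 0)
  C[2][0] = min over k of (A[2][0] + B[0][0] = 3 + -4 = -1, A[2][1] + B[1][0] = 6 + 10 = 16, A[2][2] + B[2][0] = 9 + 7 = 16) = -1 (attained at k = 0)
  C[2][1] = min over k of (A[2][0] + B[0][1] = 3 + 0 = 3, A[2][1] + B[1][1] = 6 + 6 = 12, A[2][2] + B[2][1] = 9 + 9 = 18) = 3 (attained at k = 0)
  C[2][2] = min over k of (A[2][0] + B[0][2] = 3 + -4 = -1, A[2][1] + B[1][2] = 6 + -2 = 4, A[2][2] + B[2][2] = 9 + -4 = 5) = -1 (attained at k = 0)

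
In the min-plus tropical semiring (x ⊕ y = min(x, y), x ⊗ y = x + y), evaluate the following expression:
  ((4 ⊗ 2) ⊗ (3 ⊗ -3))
((4 ⊗ 2) ⊗ (3 ⊗ -3)) = 6

Expand innermost to outermost. Recall ⊕ takes the minimum of its arguments and ⊗ takes their sum. Working out the expression ((4 ⊗ 2) ⊗ (3 ⊗ -3)) gives 6.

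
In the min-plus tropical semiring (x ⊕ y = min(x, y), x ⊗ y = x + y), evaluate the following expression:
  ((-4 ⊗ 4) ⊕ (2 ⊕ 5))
((-4 ⊗ 4) ⊕ (2 ⊕ 5)) = 0

Expand innermost to outermost. Recall ⊕ takes the minimum of its arguments and ⊗ takes their sum. Working out the expression ((-4 ⊗ 4) ⊕ (2 ⊕ 5)) gives 0.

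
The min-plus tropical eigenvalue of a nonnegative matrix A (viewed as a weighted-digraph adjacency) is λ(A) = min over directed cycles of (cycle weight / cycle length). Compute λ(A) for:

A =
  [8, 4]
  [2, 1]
λ(A) = 1

Enumerate directed cycles and compute their means (weight / length). Sample:
  cycle 0 → 0: weight = 8, length = 1, mean = 8/1 ≈ 8.000
  cycle 1 → 1: weight = 1, length = 1, mean = 1/1 ≈ 1.000
  cycle 0 → 1 → 0: weight = 6, length = 2, mean = 6/2 ≈ 3.000
  cycle 1 → 0 → 1: weight = 6, length = 2, mean = 6/2 ≈ 3.000
Minimum mean = 1.000, attained e.g. along the cycle 1 → 1 with weight 1 and length 1. So λ(A) = 1/1 = 1.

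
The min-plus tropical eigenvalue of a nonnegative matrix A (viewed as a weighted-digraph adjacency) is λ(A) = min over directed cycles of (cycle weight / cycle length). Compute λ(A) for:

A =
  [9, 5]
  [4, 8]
λ(A) = 9/2

Enumerate directed cycles and compute their means (weight / length). Sample:
  cycle 0 → 0: weight = 9, length = 1, mean = 9/1 ≈ 9.000
  cycle 1 → 1: weight = 8, length = 1, mean = 8/1 ≈ 8.000
  cycle 0 → 1 → 0: weight = 9, length = 2, mean = 9/2 ≈ 4.500
  cycle 1 → 0 → 1: weight = 9, length = 2, mean = 9/2 ≈ 4.500
Minimum mean = 4.500, attained e.g. along the cycle 0 → 1 → 0 with weight 9 and length 2. So λ(A) = 9/2 = 9/2.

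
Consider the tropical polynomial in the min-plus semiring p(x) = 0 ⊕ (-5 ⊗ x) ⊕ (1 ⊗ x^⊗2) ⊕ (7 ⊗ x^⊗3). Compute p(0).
p(0) = -5

A tropical monomial a ⊗ x^⊗i evaluates to a + i · x. Evaluating each term at x = 0:
  Term 0 contributes 0 + 0 · 0 = 0
  Term 1 contributes -5 + 1 · 0 = -5
  Term 2 contributes 1 + 2 · 0 = 1
  Term 3 contributes 7 + 3 · 0 = 7
p(0) = ⊕ of these = min[0, -5, 1, 7] = -5.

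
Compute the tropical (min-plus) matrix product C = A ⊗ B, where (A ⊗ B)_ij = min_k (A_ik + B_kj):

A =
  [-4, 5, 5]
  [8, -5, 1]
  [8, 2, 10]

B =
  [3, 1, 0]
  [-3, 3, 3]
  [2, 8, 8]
A ⊗ B =
  [-1, -3, -4]
  [-8, -2, -2]
  [-1, 5, 5]

Apply the min-plus product entry-by-entry:
  C[0][0] = min over k of (A[0][0] + B[0][0] = -4 + 3 = -1, A[0][1] + B[1][0] = 5 + -3 = 2, A[0][2] + B[2][0] = 5 + 2 = 7) = -1 (attained at k = 0)
  C[0][1] = min over k of (A[0][0] + B[0][1] = -4 + 1 = -3, A[0][1] + B[1][1] = 5 + 3 = 8, A[0][2] + B[2][1] = 5 + 8 = 13) = -3 (attained at k = 0)
  C[0][2] = min over k of (A[0][0] + B[0][2] = -4 + 0 = -4, A[0][1] + B[1][2] = 5 + 3 = 8, A[0][2] + B[2][2] = 5 + 8 = 13) = -4 (attained at k = 0)
  C[1][0] = min over k of (A[1][0] + B[0][0] = 8 + 3 = 11, A[1][1] + B[1][0] = -5 + -3 = -8, A[1][2] + B[2][0] = 1 + 2 = 3) = -8 (attained at k = 1)
  C[1][1] = min over k of (A[1][0] + B[0][1] = 8 + 1 = 9, A[1][1] + B[1][1] = -5 + 3 = -2, A[1][2] + B[2][1] = 1 + 8 = 9) = -2 (attained at k = 1)
  C[1][2] = min over k of (A[1][0] + B[0][2] = 8 + 0 = 8, A[1][1] + B[1][2] = -5 + 3 = -2, A[1][2] + B[2][2] = 1 + 8 = 9) = -2 (attained at k = 1)
  C[2][0] = min over k of (A[2][0] + B[0][0] = 8 + 3 = 11, A[2][1] + B[1][0] = 2 + -3 = -1, A[2][2] + B[2][0] = 10 + 2 = 12) = -1 (attained at k = 1)
  C[2][1] = min over k of (A[2][0] + B[0][1] = 8 + 1 = 9, A[2][1] + B[1][1] = 2 + 3 = 5, A[2][2] + B[2][1] = 10 + 8 = 18) = 5 (attained at k = 1)
  C[2][2] = min over k of (A[2][0] + B[0][2] = 8 + 0 = 8, A[2][1] + B[1][2] = 2 + 3 = 5, A[2][2] + B[2][2] = 10 + 8 = 18) = 5 (attained at k = 1)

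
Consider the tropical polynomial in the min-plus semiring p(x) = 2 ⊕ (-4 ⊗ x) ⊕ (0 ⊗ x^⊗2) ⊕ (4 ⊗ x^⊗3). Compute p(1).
p(1) = -3

A tropical monomial a ⊗ x^⊗i evaluates to a + i · x. Evaluating each term at x = 1:
  Term 0 contributes 2 + 0 · 1 = 2
  Term 1 contributes -4 + 1 · 1 = -3
  Term 2 contributes 0 + 2 · 1 = 2
  Term 3 contributes 4 + 3 · 1 = 7
p(1) = ⊕ of these = min[2, -3, 2, 7] = -3.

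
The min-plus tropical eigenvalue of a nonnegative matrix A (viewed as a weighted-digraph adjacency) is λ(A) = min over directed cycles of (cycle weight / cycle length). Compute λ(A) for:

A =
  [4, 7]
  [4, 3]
λ(A) = 3

Enumerate directed cycles and compute their means (weight / length). Sample:
  cycle 0 → 0: weight = 4, length = 1, mean = 4/1 ≈ 4.000
  cycle 1 → 1: weight = 3, length = 1, mean = 3/1 ≈ 3.000
  cycle 0 → 1 → 0: weight = 11, length = 2, mean = 11/2 ≈ 5.500
  cycle 1 → 0 → 1: weight = 11, length = 2, mean = 11/2 ≈ 5.500
Minimum mean = 3.000, attained e.g. along the cycle 1 → 1 with weight 3 and length 1. So λ(A) = 3/1 = 3.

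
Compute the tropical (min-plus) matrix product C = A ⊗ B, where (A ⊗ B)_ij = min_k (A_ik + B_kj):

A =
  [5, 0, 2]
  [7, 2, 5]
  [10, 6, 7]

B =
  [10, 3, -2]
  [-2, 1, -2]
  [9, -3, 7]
A ⊗ B =
  [-2, -1, -2]
  [0, 2, 0]
  [4, 4, 4]

Apply the min-plus product entry-by-entry:
  C[0][0] = min over k of (A[0][0] + B[0][0] = 5 + 10 = 15, A[0][1] + B[1][0] = 0 + -2 = -2, A[0][2] + B[2][0] = 2 + 9 = 11) = -2 (attained at k = 1)
  C[0][1] = min over k of (A[0][0] + B[0][1] = 5 + 3 = 8, A[0][1] + B[1][1] = 0 + 1 = 1, A[0][2] + B[2][1] = 2 + -3 = -1) = -1 (attained at k = 2)
  C[0][2] = min over k of (A[0][0] + B[0][2] = 5 + -2 = 3, A[0][1] + B[1][2] = 0 + -2 = -2, A[0][2] + B[2][2] = 2 + 7 = 9) = -2 (attained at k = 1)
  C[1][0] = min over k of (A[1][0] + B[0][0] = 7 + 10 = 17, A[1][1] + B[1][0] = 2 + -2 = 0, A[1][2] + B[2][0] = 5 + 9 = 14) = 0 (attained at k = 1)
  C[1][1] = min over k of (A[1][0] + B[0][1] = 7 + 3 = 10, A[1][1] + B[1][1] = 2 + 1 = 3, A[1][2] + B[2][1] = 5 + -3 = 2) = 2 (attained at k = 2)
  C[1][2] = min over k of (A[1][0] + B[0][2] = 7 + -2 = 5, A[1][1] + B[1][2] = 2 + -2 = 0, A[1][2] + B[2][2] = 5 + 7 = 12) = 0 (attained at k = 1)
  C[2][0] = min over k of (A[2][0] + B[0][0] = 10 + 10 = 20, A[2][1] + B[1][0] = 6 + -2 = 4, A[2][2] + B[2][0] = 7 + 9 = 16) = 4 (attained at k = 1)
  C[2][1] = min over k of (A[2][0] + B[0][1] = 10 + 3 = 13, A[2][1] + B[1][1] = 6 + 1 = 7, A[2][2] + B[2][1] = 7 + -3 = 4) = 4 (attained at k = 2)
  C[2][2] = min over k of (A[2][0] + B[0][2] = 10 + -2 = 8, A[2][1] + B[1][2] = 6 + -2 = 4, A[2][2] + B[2][2] = 7 + 7 = 14) = 4 (attained at k = 1)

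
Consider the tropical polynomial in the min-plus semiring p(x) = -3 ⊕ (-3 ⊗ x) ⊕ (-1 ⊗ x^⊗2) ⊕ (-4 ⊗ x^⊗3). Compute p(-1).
p(-1) = -7

A tropical monomial a ⊗ x^⊗i evaluates to a + i · x. Evaluating each term at x = -1:
  Term 0 contributes -3 + 0 · -1 = -3
  Term 1 contributes -3 + 1 · -1 = -4
  Term 2 contributes -1 + 2 · -1 = -3
  Term 3 contributes -4 + 3 · -1 = -7
p(-1) = ⊕ of these = min[-3, -4, -3, -7] = -7.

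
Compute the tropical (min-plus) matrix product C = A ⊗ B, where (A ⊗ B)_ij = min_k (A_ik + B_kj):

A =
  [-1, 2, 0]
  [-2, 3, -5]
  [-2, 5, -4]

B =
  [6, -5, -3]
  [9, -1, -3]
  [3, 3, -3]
A ⊗ B =
  [3, -6, -4]
  [-2, -7, -8]
  [-1, -7, -7]

Apply the min-plus product entry-by-entry:
  C[0][0] = min over k of (A[0][0] + B[0][0] = -1 + 6 = 5, A[0][1] + B[1][0] = 2 + 9 = 11, A[0][2] + B[2][0] = 0 + 3 = 3) = 3 (attained at k = 2)
  C[0][1] = min over k of (A[0][0] + B[0][1] = -1 + -5 = -6, A[0][1] + B[1][1] = 2 + -1 = 1, A[0][2] + B[2][1] = 0 + 3 = 3) = -6 (attained at k = 0)
  C[0][2] = min over k of (A[0][0] + B[0][2] = -1 + -3 = -4, A[0][1] + B[1][2] = 2 + -3 = -1, A[0][2] + B[2][2] = 0 + -3 = -3) = -4 (attained at k = 0)
  C[1][0] = min over k of (A[1][0] + B[0][0] = -2 + 6 = 4, A[1][1] + B[1][0] = 3 + 9 = 12, A[1][2] + B[2][0] = -5 + 3 = -2) = -2 (attained at k = 2)
  C[1][1] = min over k of (A[1][0] + B[0][1] = -2 + -5 = -7, A[1][1] + B[1][1] = 3 + -1 = 2, A[1][2] + B[2][1] = -5 + 3 = -2) = -7 (attained at k = 0)
  C[1][2] = min over k of (A[1][0] + B[0][2] = -2 + -3 = -5, A[1][1] + B[1][2] = 3 + -3 = 0, A[1][2] + B[2][2] = -5 + -3 = -8) = -8 (attained at k = 2)
  C[2][0] = min over k of (A[2][0] + B[0][0] = -2 + 6 = 4, A[2][1] + B[1][0] = 5 + 9 = 14, A[2][2] + B[2][0] = -4 + 3 = -1) = -1 (attained at k = 2)
  C[2][1] = min over k of (A[2][0] + B[0][1] = -2 + -5 = -7, A[2][1] + B[1][1] = 5 + -1 = 4, A[2][2] + B[2][1] = -4 + 3 = -1) = -7 (attained at k = 0)
  C[2][2] = min over k of (A[2][0] + B[0][2] = -2 + -3 = -5, A[2][1] + B[1][2] = 5 + -3 = 2, A[2][2] + B[2][2] = -4 + -3 = -7) = -7 (attained at k = 2)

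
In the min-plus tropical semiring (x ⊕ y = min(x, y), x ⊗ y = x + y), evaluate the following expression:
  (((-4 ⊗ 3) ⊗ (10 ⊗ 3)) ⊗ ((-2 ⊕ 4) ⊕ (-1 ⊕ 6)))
(((-4 ⊗ 3) ⊗ (10 ⊗ 3)) ⊗ ((-2 ⊕ 4) ⊕ (-1 ⊕ 6))) = 10

Expand innermost to outermost. Recall ⊕ takes the minimum of its arguments and ⊗ takes their sum. Working out the expression (((-4 ⊗ 3) ⊗ (10 ⊗ 3)) ⊗ ((-2 ⊕ 4) ⊕ (-1 ⊕ 6))) gives 10.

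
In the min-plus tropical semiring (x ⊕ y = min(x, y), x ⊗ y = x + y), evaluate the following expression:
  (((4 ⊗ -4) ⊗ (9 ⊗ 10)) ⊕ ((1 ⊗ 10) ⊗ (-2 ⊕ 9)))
(((4 ⊗ -4) ⊗ (9 ⊗ 10)) ⊕ ((1 ⊗ 10) ⊗ (-2 ⊕ 9))) = 9

Expand innermost to outermost. Recall ⊕ takes the minimum of its arguments and ⊗ takes their sum. Working out the expression (((4 ⊗ -4) ⊗ (9 ⊗ 10)) ⊕ ((1 ⊗ 10) ⊗ (-2 ⊕ 9))) gives 9.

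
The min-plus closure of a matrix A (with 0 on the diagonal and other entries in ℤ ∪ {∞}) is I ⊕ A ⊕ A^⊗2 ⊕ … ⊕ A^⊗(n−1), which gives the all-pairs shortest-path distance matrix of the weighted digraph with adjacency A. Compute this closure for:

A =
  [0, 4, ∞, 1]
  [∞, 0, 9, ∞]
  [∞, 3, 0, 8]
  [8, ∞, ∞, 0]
Closure =
  [0, 4, 13, 1]
  [25, 0, 9, 17]
  [16, 3, 0, 8]
  [8, 12, 21, 0]

This is the Floyd-Warshall all-pairs shortest-path computation. For each intermediate vertex k = 0, 1, …, 3, update dist[i][j] ← min(dist[i][j], dist[i][k] + dist[k][j]). The final matrix gives, for each (i, j), the minimum total weight of any directed path from i to j (possibly empty when i = j).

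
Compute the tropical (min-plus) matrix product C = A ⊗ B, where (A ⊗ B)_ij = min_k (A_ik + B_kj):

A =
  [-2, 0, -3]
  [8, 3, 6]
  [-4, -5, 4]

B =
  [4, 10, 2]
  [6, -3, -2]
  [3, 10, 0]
A ⊗ B =
  [0, -3, -3]
  [9, 0, 1]
  [0, -8, -7]

Apply the min-plus product entry-by-entry:
  C[0][0] = min over k of (A[0][0] + B[0][0] = -2 + 4 = 2, A[0][1] + B[1][0] = 0 + 6 = 6, A[0][2] + B[2][0] = -3 + 3 = 0) = 0 (attained at k = 2)
  C[0][1] = min over k of (A[0][0] + B[0][1] = -2 + 10 = 8, A[0][1] + B[1][1] = 0 + -3 = -3, A[0][2] + B[2][1] = -3 + 10 = 7) = -3 (attained at k = 1)
  C[0][2] = min over k of (A[0][0] + B[0][2] = -2 + 2 = 0, A[0][1] + B[1][2] = 0 + -2 = -2, A[0][2] + B[2][2] = -3 + 0 = -3) = -3 (attained at k = 2)
  C[1][0] = min over k of (A[1][0] + B[0][0] = 8 + 4 = 12, A[1][1] + B[1][0] = 3 + 6 = 9, A[1][2] + B[2][0] = 6 + 3 = 9) = 9 (attained at k = 1)
  C[1][1] = min over k of (A[1][0] + B[0][1] = 8 + 10 = 18, A[1][1] + B[1][1] = 3 + -3 = 0, A[1][2] + B[2][1] = 6 + 10 = 16) = 0 (attained at k = 1)
  C[1][2] = min over k of (A[1][0] + B[0][2] = 8 + 2 = 10, A[1][1] + B[1][2] = 3 + -2 = 1, A[1][2] + B[2][2] = 6 + 0 = 6) = 1 (attained at k = 1)
  C[2][0] = min over k of (A[2][0] + B[0][0] = -4 + 4 = 0, A[2][1] + B[1][0] = -5 + 6 = 1, A[2][2] + B[2][0] = 4 + 3 = 7) = 0 (attained at k = 0)
  C[2][1] = min over k of (A[2][0] + B[0][1] = -4 + 10 = 6, A[2][1] + B[1][1] = -5 + -3 = -8, A[2][2] + B[2][1] = 4 + 10 = 14) = -8 (attained at k = 1)
  C[2][2] = min over k of (A[2][0] + B[0][2] = -4 + 2 = -2, A[2][1] + B[1][2] = -5 + -2 = -7, A[2][2] + B[2][2] = 4 + 0 = 4) = -7 (attained at k = 1)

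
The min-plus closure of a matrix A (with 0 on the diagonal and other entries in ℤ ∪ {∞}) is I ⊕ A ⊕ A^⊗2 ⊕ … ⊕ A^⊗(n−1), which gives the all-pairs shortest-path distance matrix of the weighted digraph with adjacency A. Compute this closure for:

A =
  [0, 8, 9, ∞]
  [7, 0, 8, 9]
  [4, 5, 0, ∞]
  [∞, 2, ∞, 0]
Closure =
  [0, 8, 9, 17]
  [7, 0, 8, 9]
  [4, 5, 0, 14]
  [9, 2, 10, 0]

This is the Floyd-Warshall all-pairs shortest-path computation. For each intermediate vertex k = 0, 1, …, 3, update dist[i][j] ← min(dist[i][j], dist[i][k] + dist[k][j]). The final matrix gives, for each (i, j), the minimum total weight of any directed path from i to j (possibly empty when i = j).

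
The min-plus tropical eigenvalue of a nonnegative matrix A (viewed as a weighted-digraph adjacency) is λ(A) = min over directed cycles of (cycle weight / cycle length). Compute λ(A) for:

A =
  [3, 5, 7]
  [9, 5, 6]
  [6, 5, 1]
λ(A) = 1

Enumerate directed cycles and compute their means (weight / length). Sample:
  cycle 0 → 0: weight = 3, length = 1, mean = 3/1 ≈ 3.000
  cycle 1 → 1: weight = 5, length = 1, mean = 5/1 ≈ 5.000
  cycle 2 → 2: weight = 1, length = 1, mean = 1/1 ≈ 1.000
  cycle 0 → 1 → 0: weight = 14, length = 2, mean = 14/2 ≈ 7.000
  cycle 0 → 2 → 0: weight = 13, length = 2, mean = 13/2 ≈ 6.500
  cycle 1 → 0 → 1: weight = 14, length = 2, mean = 14/2 ≈ 7.000
Minimum mean = 1.000, attained e.g. along the cycle 2 → 2 with weight 1 and length 1. So λ(A) = 1/1 = 1.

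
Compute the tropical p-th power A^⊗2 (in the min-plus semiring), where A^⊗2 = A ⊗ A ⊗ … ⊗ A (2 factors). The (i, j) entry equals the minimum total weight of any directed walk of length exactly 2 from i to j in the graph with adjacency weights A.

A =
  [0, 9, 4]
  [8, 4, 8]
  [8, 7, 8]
A^⊗2 =
  [0, 9, 4]
  [8, 8, 12]
  [8, 11, 12]

Each entry (A^⊗2)_ij equals the minimum over all length-2 walks i = v_0 → v_1 → … → v_2 = j of Σ_t A[v_t][v_{t+1}]. For example, for (i, j) = (0, 2) we minimise over 3 possible intermediate vertex sequences; the minimum is 4, attained along the walk 0 → 0 → 2.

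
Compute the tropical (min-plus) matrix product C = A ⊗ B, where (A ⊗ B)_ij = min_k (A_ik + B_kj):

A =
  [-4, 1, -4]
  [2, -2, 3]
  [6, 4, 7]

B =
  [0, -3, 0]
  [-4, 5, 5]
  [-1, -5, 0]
A ⊗ B =
  [-5, -9, -4]
  [-6, -2, 2]
  [0, 2, 6]

Apply the min-plus product entry-by-entry:
  C[0][0] = min over k of (A[0][0] + B[0][0] = -4 + 0 = -4, A[0][1] + B[1][0] = 1 + -4 = -3, A[0][2] + B[2][0] = -4 + -1 = -5) = -5 (attained at k = 2)
  C[0][1] = min over k of (A[0][0] + B[0][1] = -4 + -3 = -7, A[0][1] + B[1][1] = 1 + 5 = 6, A[0][2] + B[2][1] = -4 + -5 = -9) = -9 (attained at k = 2)
  C[0][2] = min over k of (A[0][0] + B[0][2] = -4 + 0 = -4, A[0][1] + B[1][2] = 1 + 5 = 6, A[0][2] + B[2][2] = -4 + 0 = -4) = -4 (attained at k = 0)
  C[1][0] = min over k of (A[1][0] + B[0][0] = 2 + 0 = 2, A[1][1] + B[1][0] = -2 + -4 = -6, A[1][2] + B[2][0] = 3 + -1 = 2) = -6 (attained at k = 1)
  C[1][1] = min over k of (A[1][0] + B[0][1] = 2 + -3 = -1, A[1][1] + B[1][1] = -2 + 5 = 3, A[1][2] + B[2][1] = 3 + -5 = -2) = -2 (attained at k = 2)
  C[1][2] = min over k of (A[1][0] + B[0][2] = 2 + 0 = 2, A[1][1] + B[1][2] = -2 + 5 = 3, A[1][2] + B[2][2] = 3 + 0 = 3) = 2 (attained at k = 0)
  C[2][0] = min over k of (A[2][0] + B[0][0] = 6 + 0 = 6, A[2][1] + B[1][0] = 4 + -4 = 0, A[2][2] + B[2][0] = 7 + -1 = 6) = 0 (attained at k = 1)
  C[2][1] = min over k of (A[2][0] + B[0][1] = 6 + -3 = 3, A[2][1] + B[1][1] = 4 + 5 = 9, A[2][2] + B[2][1] = 7 + -5 = 2) = 2 (attained at k = 2)
  C[2][2] = min over k of (A[2][0] + B[0][2] = 6 + 0 = 6, A[2][1] + B[1][2] = 4 + 5 = 9, A[2][2] + B[2][2] = 7 + 0 = 7) = 6 (attained at k = 0)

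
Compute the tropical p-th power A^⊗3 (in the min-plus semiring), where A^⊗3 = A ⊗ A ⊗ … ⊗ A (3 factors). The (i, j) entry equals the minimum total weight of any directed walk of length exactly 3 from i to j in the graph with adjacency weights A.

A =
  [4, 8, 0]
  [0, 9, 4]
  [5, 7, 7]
A^⊗3 =
  [7, 11, 5]
  [5, 7, 4]
  [10, 12, 7]

Each entry (A^⊗3)_ij equals the minimum over all length-3 walks i = v_0 → v_1 → … → v_3 = j of Σ_t A[v_t][v_{t+1}]. For example, for (i, j) = (0, 2) we minimise over 9 possible intermediate vertex sequences; the minimum is 5, attained along the walk 0 → 2 → 0 → 2.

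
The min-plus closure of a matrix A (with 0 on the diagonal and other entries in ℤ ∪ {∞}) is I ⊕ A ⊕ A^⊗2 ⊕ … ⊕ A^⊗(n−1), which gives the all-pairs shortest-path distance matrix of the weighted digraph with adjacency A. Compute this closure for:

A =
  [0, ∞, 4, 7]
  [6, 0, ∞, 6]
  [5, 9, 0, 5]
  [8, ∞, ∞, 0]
Closure =
  [0, 13, 4, 7]
  [6, 0, 10, 6]
  [5, 9, 0, 5]
  [8, 21, 12, 0]

This is the Floyd-Warshall all-pairs shortest-path computation. For each intermediate vertex k = 0, 1, …, 3, update dist[i][j] ← min(dist[i][j], dist[i][k] + dist[k][j]). The final matrix gives, for each (i, j), the minimum total weight of any directed path from i to j (possibly empty when i = j).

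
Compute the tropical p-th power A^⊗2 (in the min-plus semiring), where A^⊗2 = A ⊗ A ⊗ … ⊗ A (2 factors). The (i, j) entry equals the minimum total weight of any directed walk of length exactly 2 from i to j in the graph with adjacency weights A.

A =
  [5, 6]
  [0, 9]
A^⊗2 =
  [6, 11]
  [5, 6]

Each entry (A^⊗2)_ij equals the minimum over all length-2 walks i = v_0 → v_1 → … → v_2 = j of Σ_t A[v_t][v_{t+1}]. For example, for (i, j) = (0, 1) we minimise over 2 possible intermediate vertex sequences; the minimum is 11, attained along the walk 0 → 0 → 1.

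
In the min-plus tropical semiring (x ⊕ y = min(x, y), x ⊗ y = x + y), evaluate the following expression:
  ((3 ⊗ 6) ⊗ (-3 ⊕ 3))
((3 ⊗ 6) ⊗ (-3 ⊕ 3)) = 6

Expand innermost to outermost. Recall ⊕ takes the minimum of its arguments and ⊗ takes their sum. Working out the expression ((3 ⊗ 6) ⊗ (-3 ⊕ 3)) gives 6.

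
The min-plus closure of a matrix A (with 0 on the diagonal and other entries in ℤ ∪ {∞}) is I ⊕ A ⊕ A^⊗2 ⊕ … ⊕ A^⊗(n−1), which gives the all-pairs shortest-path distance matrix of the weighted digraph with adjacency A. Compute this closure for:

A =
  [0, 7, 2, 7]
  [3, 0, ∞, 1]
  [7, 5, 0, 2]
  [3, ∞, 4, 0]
Closure =
  [0, 7, 2, 4]
  [3, 0, 5, 1]
  [5, 5, 0, 2]
  [3, 9, 4, 0]

This is the Floyd-Warshall all-pairs shortest-path computation. For each intermediate vertex k = 0, 1, …, 3, update dist[i][j] ← min(dist[i][j], dist[i][k] + dist[k][j]). The final matrix gives, for each (i, j), the minimum total weight of any directed path from i to j (possibly empty when i = j).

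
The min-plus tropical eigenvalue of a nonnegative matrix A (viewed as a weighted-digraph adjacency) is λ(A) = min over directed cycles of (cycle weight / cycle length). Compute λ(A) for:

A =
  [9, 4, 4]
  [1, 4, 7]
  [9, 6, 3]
λ(A) = 5/2

Enumerate directed cycles and compute their means (weight / length). Sample:
  cycle 0 → 0: weight = 9, length = 1, mean = 9/1 ≈ 9.000
  cycle 1 → 1: weight = 4, length = 1, mean = 4/1 ≈ 4.000
  cycle 2 → 2: weight = 3, length = 1, mean = 3/1 ≈ 3.000
  cycle 0 → 1 → 0: weight = 5, length = 2, mean = 5/2 ≈ 2.500
  cycle 0 → 2 → 0: weight = 13, length = 2, mean = 13/2 ≈ 6.500
  cycle 1 → 0 → 1: weight = 5, length = 2, mean = 5/2 ≈ 2.500
Minimum mean = 2.500, attained e.g. along the cycle 0 → 1 → 0 with weight 5 and length 2. So λ(A) = 5/2 = 5/2.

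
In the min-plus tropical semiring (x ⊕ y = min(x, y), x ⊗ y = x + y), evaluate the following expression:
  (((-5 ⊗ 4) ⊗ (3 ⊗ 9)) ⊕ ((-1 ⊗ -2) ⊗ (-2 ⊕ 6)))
(((-5 ⊗ 4) ⊗ (3 ⊗ 9)) ⊕ ((-1 ⊗ -2) ⊗ (-2 ⊕ 6))) = -5

Expand innermost to outermost. Recall ⊕ takes the minimum of its arguments and ⊗ takes their sum. Working out the expression (((-5 ⊗ 4) ⊗ (3 ⊗ 9)) ⊕ ((-1 ⊗ -2) ⊗ (-2 ⊕ 6))) gives -5.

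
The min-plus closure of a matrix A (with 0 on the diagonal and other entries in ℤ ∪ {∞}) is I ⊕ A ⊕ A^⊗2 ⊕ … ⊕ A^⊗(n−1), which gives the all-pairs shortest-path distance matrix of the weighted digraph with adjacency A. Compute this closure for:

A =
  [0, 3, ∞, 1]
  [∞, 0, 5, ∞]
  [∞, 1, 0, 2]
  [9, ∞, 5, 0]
Closure =
  [0, 3, 6, 1]
  [16, 0, 5, 7]
  [11, 1, 0, 2]
  [9, 6, 5, 0]

This is the Floyd-Warshall all-pairs shortest-path computation. For each intermediate vertex k = 0, 1, …, 3, update dist[i][j] ← min(dist[i][j], dist[i][k] + dist[k][j]). The final matrix gives, for each (i, j), the minimum total weight of any directed path from i to j (possibly empty when i = j).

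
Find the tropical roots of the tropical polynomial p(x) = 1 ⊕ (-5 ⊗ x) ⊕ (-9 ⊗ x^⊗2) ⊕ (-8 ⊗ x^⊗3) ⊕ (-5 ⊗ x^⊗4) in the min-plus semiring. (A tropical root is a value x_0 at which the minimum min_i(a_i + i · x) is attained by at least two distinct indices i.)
Roots: {-3, -1, 4, 6}

Each tropical root is a break point of the lower envelope of the lines y = a_i + i · x (there are 5 lines, with slopes 0, 1, ..., 4). Only the lines that attain the minimum somewhere contribute to roots; other lines are dominated. Here the surviving (envelope) indices are i = 4, i = 3, i = 2, i = 1, i = 0.
Intersections between consecutive envelope lines give the roots: for adjacent envelope indices i < j the intersection is x = (a_i − a_j) / (j − i). Reading off the sorted break points: {-3, -1, 4, 6}.
Verification: at each break x_0, at least two indices attain the minimum of min_i(a_i + i · x_0).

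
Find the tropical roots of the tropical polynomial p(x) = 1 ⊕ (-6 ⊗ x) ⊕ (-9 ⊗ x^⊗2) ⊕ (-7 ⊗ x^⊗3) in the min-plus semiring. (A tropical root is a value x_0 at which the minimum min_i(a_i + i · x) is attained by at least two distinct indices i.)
Roots: {-2, 3, 7}

Each tropical root is a break point of the lower envelope of the lines y = a_i + i · x (there are 4 lines, with slopes 0, 1, ..., 3). Only the lines that attain the minimum somewhere contribute to roots; other lines are dominated. Here the surviving (envelope) indices are i = 3, i = 2, i = 1, i = 0.
Intersections between consecutive envelope lines give the roots: for adjacent envelope indices i < j the intersection is x = (a_i − a_j) / (j − i). Reading off the sorted break points: {-2, 3, 7}.
Verification: at each break x_0, at least two indices attain the minimum of min_i(a_i + i · x_0).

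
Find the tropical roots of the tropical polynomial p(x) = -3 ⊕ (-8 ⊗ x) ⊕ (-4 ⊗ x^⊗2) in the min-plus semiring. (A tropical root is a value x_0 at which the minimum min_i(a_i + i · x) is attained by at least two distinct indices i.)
Roots: {-4, 5}

Each tropical root is a break point of the lower envelope of the lines y = a_i + i · x (there are 3 lines, with slopes 0, 1, ..., 2). Only the lines that attain the minimum somewhere contribute to roots; other lines are dominated. Here the surviving (envelope) indices are i = 2, i = 1, i = 0.
Intersections between consecutive envelope lines give the roots: for adjacent envelope indices i < j the intersection is x = (a_i − a_j) / (j − i). Reading off the sorted break points: {-4, 5}.
Verification: at each break x_0, at least two indices attain the minimum of min_i(a_i + i · x_0).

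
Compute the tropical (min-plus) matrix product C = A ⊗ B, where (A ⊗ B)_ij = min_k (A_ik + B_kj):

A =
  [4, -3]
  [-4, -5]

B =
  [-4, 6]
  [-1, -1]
A ⊗ B =
  [-4, -4]
  [-8, -6]

Apply the min-plus product entry-by-entry:
  C[0][0] = min over k of (A[0][0] + B[0][0] = 4 + -4 = 0, A[0][1] + B[1][0] = -3 + -1 = -4) = -4 (attained at k = 1)
  C[0][1] = min over k of (A[0][0] + B[0][1] = 4 + 6 = 10, A[0][1] + B[1][1] = -3 + -1 = -4) = -4 (attained at k = 1)
  C[1][0] = min over k of (A[1][0] + B[0][0] = -4 + -4 = -8, A[1][1] + B[1][0] = -5 + -1 = -6) = -8 (attained at k = 0)
  C[1][1] = min over k of (A[1][0] + B[0][1] = -4 + 6 = 2, A[1][1] + B[1][1] = -5 + -1 = -6) = -6 (attained at k = 1)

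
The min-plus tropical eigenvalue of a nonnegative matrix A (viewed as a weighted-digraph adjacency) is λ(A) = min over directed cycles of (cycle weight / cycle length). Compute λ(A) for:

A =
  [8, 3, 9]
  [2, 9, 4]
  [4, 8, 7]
λ(A) = 5/2

Enumerate directed cycles and compute their means (weight / length). Sample:
  cycle 0 → 0: weight = 8, length = 1, mean = 8/1 ≈ 8.000
  cycle 1 → 1: weight = 9, length = 1, mean = 9/1 ≈ 9.000
  cycle 2 → 2: weight = 7, length = 1, mean = 7/1 ≈ 7.000
  cycle 0 → 1 → 0: weight = 5, length = 2, mean = 5/2 ≈ 2.500
  cycle 0 → 2 → 0: weight = 13, length = 2, mean = 13/2 ≈ 6.500
  cycle 1 → 0 → 1: weight = 5, length = 2, mean = 5/2 ≈ 2.500
Minimum mean = 2.500, attained e.g. along the cycle 0 → 1 → 0 with weight 5 and length 2. So λ(A) = 5/2 = 5/2.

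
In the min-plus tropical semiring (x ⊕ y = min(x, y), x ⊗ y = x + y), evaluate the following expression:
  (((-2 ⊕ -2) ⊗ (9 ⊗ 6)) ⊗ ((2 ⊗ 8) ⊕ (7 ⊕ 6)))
(((-2 ⊕ -2) ⊗ (9 ⊗ 6)) ⊗ ((2 ⊗ 8) ⊕ (7 ⊕ 6))) = 19

Expand innermost to outermost. Recall ⊕ takes the minimum of its arguments and ⊗ takes their sum. Working out the expression (((-2 ⊕ -2) ⊗ (9 ⊗ 6)) ⊗ ((2 ⊗ 8) ⊕ (7 ⊕ 6))) gives 19.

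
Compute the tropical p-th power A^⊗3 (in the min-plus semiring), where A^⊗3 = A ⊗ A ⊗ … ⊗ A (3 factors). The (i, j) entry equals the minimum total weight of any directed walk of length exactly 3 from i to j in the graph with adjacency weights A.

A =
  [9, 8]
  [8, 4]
A^⊗3 =
  [20, 16]
  [16, 12]

Each entry (A^⊗3)_ij equals the minimum over all length-3 walks i = v_0 → v_1 → … → v_3 = j of Σ_t A[v_t][v_{t+1}]. For example, for (i, j) = (0, 1) we minimise over 4 possible intermediate vertex sequences; the minimum is 16, attained along the walk 0 → 1 → 1 → 1.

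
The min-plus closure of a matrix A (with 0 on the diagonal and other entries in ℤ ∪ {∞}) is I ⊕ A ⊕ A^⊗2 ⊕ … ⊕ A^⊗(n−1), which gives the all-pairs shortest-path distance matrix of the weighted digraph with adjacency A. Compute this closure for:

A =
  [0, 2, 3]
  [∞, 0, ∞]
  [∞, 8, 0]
Closure =
  [0, 2, 3]
  [∞, 0, ∞]
  [∞, 8, 0]

This is the Floyd-Warshall all-pairs shortest-path computation. For each intermediate vertex k = 0, 1, …, 2, update dist[i][j] ← min(dist[i][j], dist[i][k] + dist[k][j]). The final matrix gives, for each (i, j), the minimum total weight of any directed path from i to j (possibly empty when i = j).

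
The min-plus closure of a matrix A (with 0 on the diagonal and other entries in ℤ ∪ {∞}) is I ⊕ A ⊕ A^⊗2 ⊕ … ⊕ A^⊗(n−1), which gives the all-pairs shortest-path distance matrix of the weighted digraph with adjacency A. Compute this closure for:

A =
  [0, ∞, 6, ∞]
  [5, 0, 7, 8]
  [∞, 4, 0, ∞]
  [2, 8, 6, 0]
Closure =
  [0, 10, 6, 18]
  [5, 0, 7, 8]
  [9, 4, 0, 12]
  [2, 8, 6, 0]

This is the Floyd-Warshall all-pairs shortest-path computation. For each intermediate vertex k = 0, 1, …, 3, update dist[i][j] ← min(dist[i][j], dist[i][k] + dist[k][j]). The final matrix gives, for each (i, j), the minimum total weight of any directed path from i to j (possibly empty when i = j).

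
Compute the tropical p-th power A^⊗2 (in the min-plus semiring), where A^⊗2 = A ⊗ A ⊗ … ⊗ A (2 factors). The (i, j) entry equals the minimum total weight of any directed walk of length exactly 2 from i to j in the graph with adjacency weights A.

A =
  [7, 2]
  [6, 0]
A^⊗2 =
  [8, 2]
  [6, 0]

Each entry (A^⊗2)_ij equals the minimum over all length-2 walks i = v_0 → v_1 → … → v_2 = j of Σ_t A[v_t][v_{t+1}]. For example, for (i, j) = (0, 1) we minimise over 2 possible intermediate vertex sequences; the minimum is 2, attained along the walk 0 → 1 → 1.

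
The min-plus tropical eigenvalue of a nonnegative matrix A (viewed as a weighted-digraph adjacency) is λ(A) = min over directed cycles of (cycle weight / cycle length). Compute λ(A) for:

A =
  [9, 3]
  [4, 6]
λ(A) = 7/2

Enumerate directed cycles and compute their means (weight / length). Sample:
  cycle 0 → 0: weight = 9, length = 1, mean = 9/1 ≈ 9.000
  cycle 1 → 1: weight = 6, length = 1, mean = 6/1 ≈ 6.000
  cycle 0 → 1 → 0: weight = 7, length = 2, mean = 7/2 ≈ 3.500
  cycle 1 → 0 → 1: weight = 7, length = 2, mean = 7/2 ≈ 3.500
Minimum mean = 3.500, attained e.g. along the cycle 0 → 1 → 0 with weight 7 and length 2. So λ(A) = 7/2 = 7/2.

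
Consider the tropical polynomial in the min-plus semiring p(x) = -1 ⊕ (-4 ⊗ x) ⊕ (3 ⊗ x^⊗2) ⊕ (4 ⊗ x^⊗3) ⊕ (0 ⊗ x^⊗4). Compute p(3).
p(3) = -1

A tropical monomial a ⊗ x^⊗i evaluates to a + i · x. Evaluating each term at x = 3:
  Term 0 contributes -1 + 0 · 3 = -1
  Term 1 contributes -4 + 1 · 3 = -1
  Term 2 contributes 3 + 2 · 3 = 9
  Term 3 contributes 4 + 3 · 3 = 13
  Term 4 contributes 0 + 4 · 3 = 12
p(3) = ⊕ of these = min[-1, -1, 9, 13, 12] = -1.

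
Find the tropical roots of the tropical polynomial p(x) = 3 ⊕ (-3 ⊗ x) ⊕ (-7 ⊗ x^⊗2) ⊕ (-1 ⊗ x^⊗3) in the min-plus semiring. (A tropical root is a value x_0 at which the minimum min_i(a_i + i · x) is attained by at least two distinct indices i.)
Roots: {-6, 4, 6}

Each tropical root is a break point of the lower envelope of the lines y = a_i + i · x (there are 4 lines, with slopes 0, 1, ..., 3). Only the lines that attain the minimum somewhere contribute to roots; other lines are dominated. Here the surviving (envelope) indices are i = 3, i = 2, i = 1, i = 0.
Intersections between consecutive envelope lines give the roots: for adjacent envelope indices i < j the intersection is x = (a_i − a_j) / (j − i). Reading off the sorted break points: {-6, 4, 6}.
Verification: at each break x_0, at least two indices attain the minimum of min_i(a_i + i · x_0).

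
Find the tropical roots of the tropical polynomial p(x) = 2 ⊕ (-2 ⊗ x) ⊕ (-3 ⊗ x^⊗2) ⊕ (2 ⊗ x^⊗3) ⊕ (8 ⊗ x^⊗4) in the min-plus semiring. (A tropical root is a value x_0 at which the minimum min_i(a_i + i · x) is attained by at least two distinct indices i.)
Roots: {-6, -5, 1, 4}

Each tropical root is a break point of the lower envelope of the lines y = a_i + i · x (there are 5 lines, with slopes 0, 1, ..., 4). Only the lines that attain the minimum somewhere contribute to roots; other lines are dominated. Here the surviving (envelope) indices are i = 4, i = 3, i = 2, i = 1, i = 0.
Intersections between consecutive envelope lines give the roots: for adjacent envelope indices i < j the intersection is x = (a_i − a_j) / (j − i). Reading off the sorted break points: {-6, -5, 1, 4}.
Verification: at each break x_0, at least two indices attain the minimum of min_i(a_i + i · x_0).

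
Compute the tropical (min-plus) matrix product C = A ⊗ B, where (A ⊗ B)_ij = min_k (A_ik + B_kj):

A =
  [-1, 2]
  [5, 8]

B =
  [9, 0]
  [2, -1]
A ⊗ B =
  [4, -1]
  [10, 5]

Apply the min-plus product entry-by-entry:
  C[0][0] = min over k of (A[0][0] + B[0][0] = -1 + 9 = 8, A[0][1] + B[1][0] = 2 + 2 = 4) = 4 (attained at k = 1)
  C[0][1] = min over k of (A[0][0] + B[0][1] = -1 + 0 = -1, A[0][1] + B[1][1] = 2 + -1 = 1) = -1 (attained at k = 0)
  C[1][0] = min over k of (A[1][0] + B[0][0] = 5 + 9 = 14, A[1][1] + B[1][0] = 8 + 2 = 10) = 10 (attained at k = 1)
  C[1][1] = min over k of (A[1][0] + B[0][1] = 5 + 0 = 5, A[1][1] + B[1][1] = 8 + -1 = 7) = 5 (attained at k = 0)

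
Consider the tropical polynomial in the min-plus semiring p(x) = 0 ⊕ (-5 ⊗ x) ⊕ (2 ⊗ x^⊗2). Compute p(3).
p(3) = -2

A tropical monomial a ⊗ x^⊗i evaluates to a + i · x. Evaluating each term at x = 3:
  Term 0 contributes 0 + 0 · 3 = 0
  Term 1 contributes -5 + 1 · 3 = -2
  Term 2 contributes 2 + 2 · 3 = 8
p(3) = ⊕ of these = min[0, -2, 8] = -2.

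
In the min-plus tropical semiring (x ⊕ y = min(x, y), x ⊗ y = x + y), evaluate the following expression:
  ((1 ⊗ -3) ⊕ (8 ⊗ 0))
((1 ⊗ -3) ⊕ (8 ⊗ 0)) = -2

Expand innermost to outermost. Recall ⊕ takes the minimum of its arguments and ⊗ takes their sum. Working out the expression ((1 ⊗ -3) ⊕ (8 ⊗ 0)) gives -2.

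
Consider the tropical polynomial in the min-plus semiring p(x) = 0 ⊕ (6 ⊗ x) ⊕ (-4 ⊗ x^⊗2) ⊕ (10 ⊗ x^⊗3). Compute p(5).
p(5) = 0

A tropical monomial a ⊗ x^⊗i evaluates to a + i · x. Evaluating each term at x = 5:
  Term 0 contributes 0 + 0 · 5 = 0
  Term 1 contributes 6 + 1 · 5 = 11
  Term 2 contributes -4 + 2 · 5 = 6
  Term 3 contributes 10 + 3 · 5 = 25
p(5) = ⊕ of these = min[0, 11, 6, 25] = 0.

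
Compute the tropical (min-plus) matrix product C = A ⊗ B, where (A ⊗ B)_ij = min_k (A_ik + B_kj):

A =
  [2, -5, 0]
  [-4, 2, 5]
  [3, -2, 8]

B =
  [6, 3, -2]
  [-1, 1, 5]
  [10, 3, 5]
A ⊗ B =
  [-6, -4, 0]
  [1, -1, -6]
  [-3, -1, 1]

Apply the min-plus product entry-by-entry:
  C[0][0] = min over k of (A[0][0] + B[0][0] = 2 + 6 = 8, A[0][1] + B[1][0] = -5 + -1 = -6, A[0][2] + B[2][0] = 0 + 10 = 10) = -6 (attained at k = 1)
  C[0][1] = min over k of (A[0][0] + B[0][1] = 2 + 3 = 5, A[0][1] + B[1][1] = -5 + 1 = -4, A[0][2] + B[2][1] = 0 + 3 = 3) = -4 (attained at k = 1)
  C[0][2] = min over k of (A[0][0] + B[0][2] = 2 + -2 = 0, A[0][1] + B[1][2] = -5 + 5 = 0, A[0][2] + B[2][2] = 0 + 5 = 5) = 0 (attained at k = 0)
  C[1][0] = min over k of (A[1][0] + B[0][0] = -4 + 6 = 2, A[1][1] + B[1][0] = 2 + -1 = 1, A[1][2] + B[2][0] = 5 + 10 = 15) = 1 (attained at k = 1)
  C[1][1] = min over k of (A[1][0] + B[0][1] = -4 + 3 = -1, A[1][1] + B[1][1] = 2 + 1 = 3, A[1][2] + B[2][1] = 5 + 3 = 8) = -1 (attained at k = 0)
  C[1][2] = min over k of (A[1][0] + B[0][2] = -4 + -2 = -6, A[1][1] + B[1][2] = 2 + 5 = 7, A[1][2] + B[2][2] = 5 + 5 = 10) = -6 (attained at k = 0)
  C[2][0] = min over k of (A[2][0] + B[0][0] = 3 + 6 = 9, A[2][1] + B[1][0] = -2 + -1 = -3, A[2][2] + B[2][0] = 8 + 10 = 18) = -3 (attained at k = 1)
  C[2][1] = min over k of (A[2][0] + B[0][1] = 3 + 3 = 6, A[2][1] + B[1][1] = -2 + 1 = -1, A[2][2] + B[2][1] = 8 + 3 = 11) = -1 (attained at k = 1)
  C[2][2] = min over k of (A[2][0] + B[0][2] = 3 + -2 = 1, A[2][1] + B[1][2] = -2 + 5 = 3, A[2][2] + B[2][2] = 8 + 5 = 13) = 1 (attained at k = 0)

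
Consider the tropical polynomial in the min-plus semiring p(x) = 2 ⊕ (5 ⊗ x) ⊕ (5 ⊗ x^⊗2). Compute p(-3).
p(-3) = -1

A tropical monomial a ⊗ x^⊗i evaluates to a + i · x. Evaluating each term at x = -3:
  Term 0 contributes 2 + 0 · -3 = 2
  Term 1 contributes 5 + 1 · -3 = 2
  Term 2 contributes 5 + 2 · -3 = -1
p(-3) = ⊕ of these = min[2, 2, -1] = -1.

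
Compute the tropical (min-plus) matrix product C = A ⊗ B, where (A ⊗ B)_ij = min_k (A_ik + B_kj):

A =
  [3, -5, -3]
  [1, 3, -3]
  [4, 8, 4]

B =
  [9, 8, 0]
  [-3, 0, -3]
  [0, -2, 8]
A ⊗ B =
  [-8, -5, -8]
  [-3, -5, 0]
  [4, 2, 4]

Apply the min-plus product entry-by-entry:
  C[0][0] = min over k of (A[0][0] + B[0][0] = 3 + 9 = 12, A[0][1] + B[1][0] = -5 + -3 = -8, A[0][2] + B[2][0] = -3 + 0 = -3) = -8 (attained at k = 1)
  C[0][1] = min over k of (A[0][0] + B[0][1] = 3 + 8 = 11, A[0][1] + B[1][1] = -5 + 0 = -5, A[0][2] + B[2][1] = -3 + -2 = -5) = -5 (attained at k = 1)
  C[0][2] = min over k of (A[0][0] + B[0][2] = 3 + 0 = 3, A[0][1] + B[1][2] = -5 + -3 = -8, A[0][2] + B[2][2] = -3 + 8 = 5) = -8 (attained at k = 1)
  C[1][0] = min over k of (A[1][0] + B[0][0] = 1 + 9 = 10, A[1][1] + B[1][0] = 3 + -3 = 0, A[1][2] + B[2][0] = -3 + 0 = -3) = -3 (attained at k = 2)
  C[1][1] = min over k of (A[1][0] + B[0][1] = 1 + 8 = 9, A[1][1] + B[1][1] = 3 + 0 = 3, A[1][2] + B[2][1] = -3 + -2 = -5) = -5 (attained at k = 2)
  C[1][2] = min over k of (A[1][0] + B[0][2] = 1 + 0 = 1, A[1][1] + B[1][2] = 3 + -3 = 0, A[1][2] + B[2][2] = -3 + 8 = 5) = 0 (attained at k = 1)
  C[2][0] = min over k of (A[2][0] + B[0][0] = 4 + 9 = 13, A[2][1] + B[1][0] = 8 + -3 = 5, A[2][2] + B[2][0] = 4 + 0 = 4) = 4 (attained at k = 2)
  C[2][1] = min over k of (A[2][0] + B[0][1] = 4 + 8 = 12, A[2][1] + B[1][1] = 8 + 0 = 8, A[2][2] + B[2][1] = 4 + -2 = 2) = 2 (attained at k = 2)
  C[2][2] = min over k of (A[2][0] + B[0][2] = 4 + 0 = 4, A[2][1] + B[1][2] = 8 + -3 = 5, A[2][2] + B[2][2] = 4 + 8 = 12) = 4 (attained at k = 0)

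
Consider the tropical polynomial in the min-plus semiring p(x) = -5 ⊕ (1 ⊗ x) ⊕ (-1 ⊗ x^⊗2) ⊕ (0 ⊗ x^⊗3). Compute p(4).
p(4) = -5

A tropical monomial a ⊗ x^⊗i evaluates to a + i · x. Evaluating each term at x = 4:
  Term 0 contributes -5 + 0 · 4 = -5
  Term 1 contributes 1 + 1 · 4 = 5
  Term 2 contributes -1 + 2 · 4 = 7
  Term 3 contributes 0 + 3 · 4 = 12
p(4) = ⊕ of these = min[-5, 5, 7, 12] = -5.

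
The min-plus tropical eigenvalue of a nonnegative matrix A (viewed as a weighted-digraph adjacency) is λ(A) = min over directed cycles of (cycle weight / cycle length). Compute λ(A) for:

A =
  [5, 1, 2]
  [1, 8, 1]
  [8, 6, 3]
λ(A) = 1

Enumerate directed cycles and compute their means (weight / length). Sample:
  cycle 0 → 0: weight = 5, length = 1, mean = 5/1 ≈ 5.000
  cycle 1 → 1: weight = 8, length = 1, mean = 8/1 ≈ 8.000
  cycle 2 → 2: weight = 3, length = 1, mean = 3/1 ≈ 3.000
  cycle 0 → 1 → 0: weight = 2, length = 2, mean = 2/2 ≈ 1.000
  cycle 0 → 2 → 0: weight = 10, length = 2, mean = 10/2 ≈ 5.000
  cycle 1 → 0 → 1: weight = 2, length = 2, mean = 2/2 ≈ 1.000
Minimum mean = 1.000, attained e.g. along the cycle 0 → 1 → 0 with weight 2 and length 2. So λ(A) = 2/2 = 1.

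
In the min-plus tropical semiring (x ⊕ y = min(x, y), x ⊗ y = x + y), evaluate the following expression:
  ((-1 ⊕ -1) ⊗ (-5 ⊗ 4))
((-1 ⊕ -1) ⊗ (-5 ⊗ 4)) = -2

Expand innermost to outermost. Recall ⊕ takes the minimum of its arguments and ⊗ takes their sum. Working out the expression ((-1 ⊕ -1) ⊗ (-5 ⊗ 4)) gives -2.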